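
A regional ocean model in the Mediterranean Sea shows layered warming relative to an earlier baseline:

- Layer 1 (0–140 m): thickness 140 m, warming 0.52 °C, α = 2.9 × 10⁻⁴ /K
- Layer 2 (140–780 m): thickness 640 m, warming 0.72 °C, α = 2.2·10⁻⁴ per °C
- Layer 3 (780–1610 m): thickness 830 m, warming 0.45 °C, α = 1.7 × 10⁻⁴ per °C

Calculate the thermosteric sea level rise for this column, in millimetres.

2.9×10⁻⁴ × 0.52 × 140 = 0.021112 m
0.72 × 2.2×10⁻⁴ × 640 = 0.101376 m
780–1610 m: 0.45 × 830 × 1.7×10⁻⁴ = 0.063495 m
Δh = 0.021112 + 0.101376 + 0.063495 = 0.185983 m ≈ 186 mm

about 186 mm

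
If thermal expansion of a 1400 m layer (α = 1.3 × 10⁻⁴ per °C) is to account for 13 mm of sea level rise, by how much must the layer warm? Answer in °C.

ΔT = Δh/(αH) = 0.013 / (1.3×10⁻⁴ × 1400) ≈ 0.07143 °C

ΔT ≈ 0.071 °C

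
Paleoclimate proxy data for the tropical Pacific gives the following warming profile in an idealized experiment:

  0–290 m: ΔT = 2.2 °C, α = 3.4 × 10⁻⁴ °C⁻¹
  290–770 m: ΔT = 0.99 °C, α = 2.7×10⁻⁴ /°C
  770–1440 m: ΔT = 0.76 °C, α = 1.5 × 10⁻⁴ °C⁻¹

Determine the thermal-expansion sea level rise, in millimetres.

422 mm

0–290 m: 2.2 × 3.4×10⁻⁴ × 290 = 0.21692 m
290–770 m: 2.7×10⁻⁴ × 480 × 0.99 = 0.128304 m
Layer 3: 0.76 × 670 × 1.5×10⁻⁴ = 0.07638 m
Δh = 0.21692 + 0.128304 + 0.07638 = 0.421604 m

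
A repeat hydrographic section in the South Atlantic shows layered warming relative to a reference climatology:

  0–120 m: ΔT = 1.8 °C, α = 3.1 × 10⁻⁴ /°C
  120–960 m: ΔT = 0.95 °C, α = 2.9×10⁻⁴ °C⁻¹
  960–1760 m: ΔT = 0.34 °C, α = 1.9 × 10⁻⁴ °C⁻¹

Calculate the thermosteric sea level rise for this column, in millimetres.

about 350 mm

Layer 1: 3.1×10⁻⁴ × 1.8 × 120 = 0.06696 m
120–960 m: 840 × 0.95 × 2.9×10⁻⁴ = 0.23142 m
Layer 3: 1.9×10⁻⁴ × 800 × 0.34 = 0.05168 m
Δh = 0.06696 + 0.23142 + 0.05168 = 0.35006 m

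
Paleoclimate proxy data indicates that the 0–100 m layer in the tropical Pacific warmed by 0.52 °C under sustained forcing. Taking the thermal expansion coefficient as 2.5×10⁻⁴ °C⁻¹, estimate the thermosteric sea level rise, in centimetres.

Δh = αΔT·H = 2.5×10⁻⁴ × 0.52 × 100 = 0.01300 m

Δh ≈ 1.3 cm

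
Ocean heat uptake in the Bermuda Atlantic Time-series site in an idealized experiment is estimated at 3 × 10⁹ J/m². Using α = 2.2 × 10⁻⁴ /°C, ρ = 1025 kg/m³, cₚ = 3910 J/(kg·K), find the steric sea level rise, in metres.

Δh = αQ/(ρcₚ) = 2.2×10⁻⁴ × 3×10⁹ / (1025 × 3910) ≈ 0.16468 m

0.16 m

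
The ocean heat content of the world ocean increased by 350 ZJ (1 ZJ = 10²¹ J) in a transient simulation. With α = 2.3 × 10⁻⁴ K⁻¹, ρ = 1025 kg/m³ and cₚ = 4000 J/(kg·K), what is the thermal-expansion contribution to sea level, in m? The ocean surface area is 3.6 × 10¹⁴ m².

Δh = 0.055 m

Per unit area: Q = 350×10²¹ / (3.6×10¹⁴) ≈ 9.722×10⁸ J/m²
Δh = αQ/(ρcₚ) = 2.3×10⁻⁴ × 9.722×10⁸ / (1025 × 4000) ≈ 0.054538 m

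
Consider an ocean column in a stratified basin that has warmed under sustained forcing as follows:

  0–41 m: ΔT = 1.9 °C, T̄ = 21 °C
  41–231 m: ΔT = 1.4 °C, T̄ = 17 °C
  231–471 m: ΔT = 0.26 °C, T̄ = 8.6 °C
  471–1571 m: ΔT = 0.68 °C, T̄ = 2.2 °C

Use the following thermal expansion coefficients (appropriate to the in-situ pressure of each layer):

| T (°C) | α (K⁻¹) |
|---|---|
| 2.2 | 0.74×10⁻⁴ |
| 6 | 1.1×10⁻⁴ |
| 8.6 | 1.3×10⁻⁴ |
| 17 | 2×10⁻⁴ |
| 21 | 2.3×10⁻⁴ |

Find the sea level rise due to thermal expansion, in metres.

0.135 m of thermosteric rise

Layer 1 at 21 °C → α = 2.3×10⁻⁴ K⁻¹
Layer 2 at 17 °C → α = 2×10⁻⁴ K⁻¹
Layer 3 at 8.6 °C → α = 1.3×10⁻⁴ K⁻¹
Layer 4 at 2.2 °C → α = 0.74×10⁻⁴ K⁻¹
0–41 m: 41 × 2.3×10⁻⁴ × 1.9 = 0.017917 m
41–231 m: 190 × 1.4 × 2×10⁻⁴ = 0.05320 m
231–471 m: 240 × 0.26 × 1.3×10⁻⁴ = 0.008112 m
Layer 4: 0.74×10⁻⁴ × 0.68 × 1100 = 0.055352 m
Δh = 0.017917 + 0.05320 + 0.008112 + 0.055352 = 0.134581 m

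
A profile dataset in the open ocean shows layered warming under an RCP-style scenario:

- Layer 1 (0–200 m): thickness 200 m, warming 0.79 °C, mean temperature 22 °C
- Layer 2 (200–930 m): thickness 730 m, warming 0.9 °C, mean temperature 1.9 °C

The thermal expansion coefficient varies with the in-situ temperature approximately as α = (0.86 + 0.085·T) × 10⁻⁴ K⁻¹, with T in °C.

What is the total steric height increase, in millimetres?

Layer 1: α = (0.86 + 0.085×22)×10⁻⁴ = 2.73×10⁻⁴ K⁻¹
Layer 2: α = (0.86 + 0.085×1.9)×10⁻⁴ = 1.0215×10⁻⁴ K⁻¹
0–200 m: 0.79 × 2.73×10⁻⁴ × 200 = 0.043134 m
1.0215×10⁻⁴ × 730 × 0.9 = 0.06711255 m
Δh = 0.043134 + 0.06711255 = 0.11024655 m ≈ 110 mm

Δh = 110 mm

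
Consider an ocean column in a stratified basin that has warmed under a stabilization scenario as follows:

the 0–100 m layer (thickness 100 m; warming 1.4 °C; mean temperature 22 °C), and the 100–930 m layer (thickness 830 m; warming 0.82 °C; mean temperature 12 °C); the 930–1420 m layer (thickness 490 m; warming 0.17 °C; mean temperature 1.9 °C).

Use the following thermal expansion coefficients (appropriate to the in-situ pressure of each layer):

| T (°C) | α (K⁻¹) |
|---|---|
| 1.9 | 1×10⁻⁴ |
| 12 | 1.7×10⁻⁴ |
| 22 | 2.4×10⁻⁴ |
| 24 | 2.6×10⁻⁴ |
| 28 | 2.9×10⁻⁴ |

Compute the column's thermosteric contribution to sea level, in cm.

Layer 1 at 22 °C → α = 2.4×10⁻⁴ K⁻¹
Layer 2 at 12 °C → α = 1.7×10⁻⁴ K⁻¹
Layer 3 at 1.9 °C → α = 1×10⁻⁴ K⁻¹
0–100 m: 100 × 2.4×10⁻⁴ × 1.4 = 0.03360 m
100–930 m: 0.82 × 1.7×10⁻⁴ × 830 = 0.115702 m
930–1420 m: 0.17 × 490 × 1×10⁻⁴ = 0.00833 m
Δh = 0.03360 + 0.115702 + 0.00833 = 0.157632 m ≈ 16 cm

about 16 cm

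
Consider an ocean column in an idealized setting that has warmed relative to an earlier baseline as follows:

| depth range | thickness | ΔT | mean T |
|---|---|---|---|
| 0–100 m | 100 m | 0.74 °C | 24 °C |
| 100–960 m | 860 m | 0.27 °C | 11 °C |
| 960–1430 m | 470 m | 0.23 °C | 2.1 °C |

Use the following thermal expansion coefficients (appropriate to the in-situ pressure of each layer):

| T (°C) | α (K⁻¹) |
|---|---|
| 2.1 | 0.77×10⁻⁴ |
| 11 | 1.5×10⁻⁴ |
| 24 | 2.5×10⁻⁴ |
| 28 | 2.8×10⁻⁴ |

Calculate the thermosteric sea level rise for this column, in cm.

Layer 1 at 24 °C → α = 2.5×10⁻⁴ K⁻¹
Layer 2 at 11 °C → α = 1.5×10⁻⁴ K⁻¹
Layer 3 at 2.1 °C → α = 0.77×10⁻⁴ K⁻¹
0–100 m: 2.5×10⁻⁴ × 0.74 × 100 = 0.01850 m
Layer 2: 0.27 × 860 × 1.5×10⁻⁴ = 0.03483 m
0.77×10⁻⁴ × 0.23 × 470 = 0.0083237 m
Δh = 0.01850 + 0.03483 + 0.0083237 = 0.0616537 m

Δh ≈ 6.2 cm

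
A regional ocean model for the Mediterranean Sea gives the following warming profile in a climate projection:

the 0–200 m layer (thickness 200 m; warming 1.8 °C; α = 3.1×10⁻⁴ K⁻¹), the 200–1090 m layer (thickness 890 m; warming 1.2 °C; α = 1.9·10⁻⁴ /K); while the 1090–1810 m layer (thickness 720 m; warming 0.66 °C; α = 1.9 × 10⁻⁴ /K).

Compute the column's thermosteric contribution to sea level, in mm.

400 mm of thermosteric rise

Layer 1: 3.1×10⁻⁴ × 200 × 1.8 = 0.11160 m
200–1090 m: 1.2 × 890 × 1.9×10⁻⁴ = 0.20292 m
720 × 0.66 × 1.9×10⁻⁴ = 0.090288 m
Δh = 0.11160 + 0.20292 + 0.090288 = 0.404808 m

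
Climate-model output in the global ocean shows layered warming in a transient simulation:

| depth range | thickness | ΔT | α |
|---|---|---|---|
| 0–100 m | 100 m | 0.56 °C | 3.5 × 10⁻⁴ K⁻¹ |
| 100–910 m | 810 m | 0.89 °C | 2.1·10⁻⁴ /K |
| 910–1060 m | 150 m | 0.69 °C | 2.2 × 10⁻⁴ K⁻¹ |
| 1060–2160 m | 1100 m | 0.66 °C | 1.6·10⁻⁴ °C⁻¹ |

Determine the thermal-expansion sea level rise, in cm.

Layer 1: 3.5×10⁻⁴ × 100 × 0.56 = 0.01960 m
100–910 m: 0.89 × 2.1×10⁻⁴ × 810 = 0.151389 m
Layer 3: 0.69 × 2.2×10⁻⁴ × 150 = 0.02277 m
1.6×10⁻⁴ × 0.66 × 1100 = 0.11616 m
Δh = 0.01960 + 0.151389 + 0.02277 + 0.11616 = 0.309919 m ≈ 31.0 cm

about 31.0 cm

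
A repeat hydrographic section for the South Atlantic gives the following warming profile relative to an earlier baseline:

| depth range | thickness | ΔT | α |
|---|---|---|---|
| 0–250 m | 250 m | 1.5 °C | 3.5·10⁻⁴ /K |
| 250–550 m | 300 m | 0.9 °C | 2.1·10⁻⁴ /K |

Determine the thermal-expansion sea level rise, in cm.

Layer 1: 250 × 1.5 × 3.5×10⁻⁴ = 0.13125 m
Layer 2: 0.9 × 2.1×10⁻⁴ × 300 = 0.05670 m
Δh = 0.13125 + 0.05670 = 0.18795 m

about 19 cm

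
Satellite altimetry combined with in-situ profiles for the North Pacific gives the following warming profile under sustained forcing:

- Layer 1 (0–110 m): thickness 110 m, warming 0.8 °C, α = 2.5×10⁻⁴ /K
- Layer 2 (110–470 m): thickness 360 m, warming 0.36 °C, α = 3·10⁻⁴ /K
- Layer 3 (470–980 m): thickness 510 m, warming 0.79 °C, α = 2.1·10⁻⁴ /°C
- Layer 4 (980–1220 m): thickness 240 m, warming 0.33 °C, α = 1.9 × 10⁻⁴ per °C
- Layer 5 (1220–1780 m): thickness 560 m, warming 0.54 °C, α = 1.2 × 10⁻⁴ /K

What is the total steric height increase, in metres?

Layer 1: 110 × 0.8 × 2.5×10⁻⁴ = 0.02200 m
110–470 m: 3×10⁻⁴ × 360 × 0.36 = 0.03888 m
2.1×10⁻⁴ × 510 × 0.79 = 0.084609 m
0.33 × 240 × 1.9×10⁻⁴ = 0.015048 m
Layer 5: 1.2×10⁻⁴ × 0.54 × 560 = 0.036288 m
Δh = 0.02200 + 0.03888 + 0.084609 + 0.015048 + 0.036288 = 0.196825 m ≈ 0.197 m

0.197 m of thermosteric rise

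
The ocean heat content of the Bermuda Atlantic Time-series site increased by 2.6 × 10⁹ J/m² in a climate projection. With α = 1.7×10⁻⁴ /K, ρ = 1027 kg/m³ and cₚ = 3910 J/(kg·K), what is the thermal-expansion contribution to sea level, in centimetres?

Δh = αQ/(ρcₚ) = 1.7×10⁻⁴ × 2.6×10⁹ / (1027 × 3910) ≈ 0.11007 m

11 cm of thermosteric rise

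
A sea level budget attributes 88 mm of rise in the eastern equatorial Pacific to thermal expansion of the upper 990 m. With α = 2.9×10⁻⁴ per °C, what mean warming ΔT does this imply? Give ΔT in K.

ΔT = Δh/(αH) = 0.088 / (2.9×10⁻⁴ × 990) ≈ 0.3065 K

0.307 K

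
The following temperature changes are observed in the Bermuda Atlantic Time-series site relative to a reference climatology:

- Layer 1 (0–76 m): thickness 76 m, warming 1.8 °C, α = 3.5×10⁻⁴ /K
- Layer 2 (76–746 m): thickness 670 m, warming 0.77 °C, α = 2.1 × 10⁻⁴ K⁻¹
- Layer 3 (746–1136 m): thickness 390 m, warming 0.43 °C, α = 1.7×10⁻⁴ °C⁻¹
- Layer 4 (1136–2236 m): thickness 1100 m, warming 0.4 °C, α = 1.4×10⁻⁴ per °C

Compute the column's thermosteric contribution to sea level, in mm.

246 mm of thermosteric rise

1.8 × 3.5×10⁻⁴ × 76 = 0.04788 m
0.77 × 670 × 2.1×10⁻⁴ = 0.108339 m
746–1136 m: 1.7×10⁻⁴ × 0.43 × 390 = 0.028509 m
1100 × 1.4×10⁻⁴ × 0.4 = 0.06160 m
Δh = 0.04788 + 0.108339 + 0.028509 + 0.06160 = 0.246328 m ≈ 246 mm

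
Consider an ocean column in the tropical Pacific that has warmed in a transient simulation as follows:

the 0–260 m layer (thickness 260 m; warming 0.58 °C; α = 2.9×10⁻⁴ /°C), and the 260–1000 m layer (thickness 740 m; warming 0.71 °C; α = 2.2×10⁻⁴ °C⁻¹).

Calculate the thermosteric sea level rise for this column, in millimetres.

Layer 1: 2.9×10⁻⁴ × 0.58 × 260 = 0.043732 m
Layer 2: 2.2×10⁻⁴ × 740 × 0.71 = 0.115588 m
Δh = 0.043732 + 0.115588 = 0.15932 m

160 mm of thermosteric rise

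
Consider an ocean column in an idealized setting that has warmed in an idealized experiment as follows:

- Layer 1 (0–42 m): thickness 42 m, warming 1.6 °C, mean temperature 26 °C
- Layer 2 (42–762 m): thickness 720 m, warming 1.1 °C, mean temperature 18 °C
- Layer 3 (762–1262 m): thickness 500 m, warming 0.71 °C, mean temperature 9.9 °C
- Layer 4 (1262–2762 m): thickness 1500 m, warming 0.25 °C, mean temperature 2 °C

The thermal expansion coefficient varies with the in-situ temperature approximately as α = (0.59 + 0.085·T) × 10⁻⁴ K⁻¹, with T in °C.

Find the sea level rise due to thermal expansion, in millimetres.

about 270 mm

Layer 1: α = (0.59 + 0.085×26)×10⁻⁴ = 2.8×10⁻⁴ K⁻¹
Layer 2: α = (0.59 + 0.085×18)×10⁻⁴ = 2.12×10⁻⁴ K⁻¹
Layer 3: α = (0.59 + 0.085×9.9)×10⁻⁴ = 1.4315×10⁻⁴ K⁻¹
Layer 4: α = (0.59 + 0.085×2)×10⁻⁴ = 0.76×10⁻⁴ K⁻¹
0–42 m: 2.8×10⁻⁴ × 1.6 × 42 = 0.018816 m
2.12×10⁻⁴ × 720 × 1.1 = 0.167904 m
Layer 3: 500 × 0.71 × 1.4315×10⁻⁴ = 0.05081825 m
Layer 4: 0.76×10⁻⁴ × 0.25 × 1500 = 0.02850 m
Δh = 0.018816 + 0.167904 + 0.05081825 + 0.02850 = 0.26603825 m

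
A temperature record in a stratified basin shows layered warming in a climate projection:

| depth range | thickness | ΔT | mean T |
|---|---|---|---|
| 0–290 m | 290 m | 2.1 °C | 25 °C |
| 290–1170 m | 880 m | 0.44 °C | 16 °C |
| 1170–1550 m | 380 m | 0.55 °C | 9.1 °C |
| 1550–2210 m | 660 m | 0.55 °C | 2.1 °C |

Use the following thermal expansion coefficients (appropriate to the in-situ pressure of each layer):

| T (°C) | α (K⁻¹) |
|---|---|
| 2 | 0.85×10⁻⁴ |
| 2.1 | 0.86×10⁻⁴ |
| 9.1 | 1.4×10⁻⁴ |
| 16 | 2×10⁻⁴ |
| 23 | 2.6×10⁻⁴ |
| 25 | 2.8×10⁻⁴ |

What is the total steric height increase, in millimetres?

310 mm of thermosteric rise

Layer 1 at 25 °C → α = 2.8×10⁻⁴ K⁻¹
Layer 2 at 16 °C → α = 2×10⁻⁴ K⁻¹
Layer 3 at 9.1 °C → α = 1.4×10⁻⁴ K⁻¹
Layer 4 at 2.1 °C → α = 0.86×10⁻⁴ K⁻¹
0–290 m: 2.1 × 290 × 2.8×10⁻⁴ = 0.17052 m
290–1170 m: 2×10⁻⁴ × 880 × 0.44 = 0.07744 m
Layer 3: 0.55 × 1.4×10⁻⁴ × 380 = 0.02926 m
1550–2210 m: 0.55 × 660 × 0.86×10⁻⁴ = 0.031218 m
Δh = 0.17052 + 0.07744 + 0.02926 + 0.031218 = 0.308438 m ≈ 310 mm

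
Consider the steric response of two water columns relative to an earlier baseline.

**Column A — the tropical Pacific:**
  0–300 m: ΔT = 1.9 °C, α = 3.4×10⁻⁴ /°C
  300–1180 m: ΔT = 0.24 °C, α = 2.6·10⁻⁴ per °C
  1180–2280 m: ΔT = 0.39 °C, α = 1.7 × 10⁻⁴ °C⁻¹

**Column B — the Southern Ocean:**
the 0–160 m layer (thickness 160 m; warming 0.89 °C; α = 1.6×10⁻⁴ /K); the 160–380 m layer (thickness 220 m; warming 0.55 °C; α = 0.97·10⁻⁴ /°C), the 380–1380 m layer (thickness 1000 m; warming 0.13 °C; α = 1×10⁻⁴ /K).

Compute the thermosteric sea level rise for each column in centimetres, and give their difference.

A Layer 1: 1.9 × 3.4×10⁻⁴ × 300 = 0.19380 m
A Layer 2: 2.6×10⁻⁴ × 880 × 0.24 = 0.054912 m
A Layer 3: 1100 × 1.7×10⁻⁴ × 0.39 = 0.07293 m
A total: 0.321642 m
B 1.6×10⁻⁴ × 160 × 0.89 = 0.022784 m
B Layer 2: 0.55 × 220 × 0.97×10⁻⁴ = 0.011737 m
B 380–1380 m: 1000 × 0.13 × 1×10⁻⁴ = 0.01300 m
B total: 0.047521 m
Difference: 0.321642 − 0.047521 = 0.274121 m

A: 32 cm; B: 4.8 cm; difference 27 cm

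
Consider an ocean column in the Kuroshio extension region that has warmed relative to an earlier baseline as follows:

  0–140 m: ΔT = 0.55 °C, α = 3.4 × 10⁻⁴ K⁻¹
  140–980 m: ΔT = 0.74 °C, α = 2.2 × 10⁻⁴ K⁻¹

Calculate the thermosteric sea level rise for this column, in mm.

Δh = 163 mm

Layer 1: 0.55 × 3.4×10⁻⁴ × 140 = 0.02618 m
140–980 m: 2.2×10⁻⁴ × 840 × 0.74 = 0.136752 m
Δh = 0.02618 + 0.136752 = 0.162932 m ≈ 163 mm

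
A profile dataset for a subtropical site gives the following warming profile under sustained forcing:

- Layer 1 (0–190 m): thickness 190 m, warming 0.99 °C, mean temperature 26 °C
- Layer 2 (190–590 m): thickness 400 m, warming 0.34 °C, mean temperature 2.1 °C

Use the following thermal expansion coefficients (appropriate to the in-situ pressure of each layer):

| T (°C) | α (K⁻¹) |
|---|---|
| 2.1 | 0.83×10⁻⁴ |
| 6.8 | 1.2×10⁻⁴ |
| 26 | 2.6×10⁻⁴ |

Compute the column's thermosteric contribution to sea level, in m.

Layer 1 at 26 °C → α = 2.6×10⁻⁴ K⁻¹
Layer 2 at 2.1 °C → α = 0.83×10⁻⁴ K⁻¹
Layer 1: 0.99 × 190 × 2.6×10⁻⁴ = 0.048906 m
0.83×10⁻⁴ × 400 × 0.34 = 0.011288 m
Δh = 0.048906 + 0.011288 = 0.060194 m

Δh ≈ 0.0602 m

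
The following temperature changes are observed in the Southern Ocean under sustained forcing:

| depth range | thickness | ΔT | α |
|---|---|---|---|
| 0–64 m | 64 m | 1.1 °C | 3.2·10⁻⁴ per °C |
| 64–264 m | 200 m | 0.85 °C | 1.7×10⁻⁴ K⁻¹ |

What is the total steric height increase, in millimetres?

Δh = 51 mm

3.2×10⁻⁴ × 1.1 × 64 = 0.022528 m
Layer 2: 200 × 0.85 × 1.7×10⁻⁴ = 0.02890 m
Δh = 0.022528 + 0.02890 = 0.051428 m ≈ 51 mm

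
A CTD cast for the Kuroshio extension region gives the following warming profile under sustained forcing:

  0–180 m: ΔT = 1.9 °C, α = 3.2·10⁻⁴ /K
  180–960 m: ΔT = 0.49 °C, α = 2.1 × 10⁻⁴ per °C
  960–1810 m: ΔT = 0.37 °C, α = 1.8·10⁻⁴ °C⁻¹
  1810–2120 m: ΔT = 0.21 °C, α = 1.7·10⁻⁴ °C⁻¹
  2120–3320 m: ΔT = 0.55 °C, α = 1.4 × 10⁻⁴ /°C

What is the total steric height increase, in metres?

180 × 3.2×10⁻⁴ × 1.9 = 0.10944 m
780 × 0.49 × 2.1×10⁻⁴ = 0.080262 m
0.37 × 850 × 1.8×10⁻⁴ = 0.05661 m
0.21 × 1.7×10⁻⁴ × 310 = 0.011067 m
1.4×10⁻⁴ × 0.55 × 1200 = 0.09240 m
Δh = 0.10944 + 0.080262 + 0.05661 + 0.011067 + 0.09240 = 0.349779 m

Δh = 0.350 m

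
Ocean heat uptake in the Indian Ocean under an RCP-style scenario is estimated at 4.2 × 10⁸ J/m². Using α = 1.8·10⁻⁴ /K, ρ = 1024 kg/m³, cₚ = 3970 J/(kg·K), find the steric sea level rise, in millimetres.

Δh = αQ/(ρcₚ) = 1.8×10⁻⁴ × 4.2×10⁸ / (1024 × 3970) ≈ 0.018597 m

about 18.6 mm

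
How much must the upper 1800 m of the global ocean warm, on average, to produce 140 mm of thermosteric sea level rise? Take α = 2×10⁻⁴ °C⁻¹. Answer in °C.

0.39 °C

ΔT = Δh/(αH) = 0.14 / (2×10⁻⁴ × 1800) ≈ 0.3889 °C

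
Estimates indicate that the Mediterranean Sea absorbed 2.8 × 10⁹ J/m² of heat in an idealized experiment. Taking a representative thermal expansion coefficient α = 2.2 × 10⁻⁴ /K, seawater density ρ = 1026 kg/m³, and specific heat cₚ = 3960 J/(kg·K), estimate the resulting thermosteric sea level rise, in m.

Δh = αQ/(ρcₚ) = 2.2×10⁻⁴ × 2.8×10⁹ / (1026 × 3960) ≈ 0.15161 m

0.152 m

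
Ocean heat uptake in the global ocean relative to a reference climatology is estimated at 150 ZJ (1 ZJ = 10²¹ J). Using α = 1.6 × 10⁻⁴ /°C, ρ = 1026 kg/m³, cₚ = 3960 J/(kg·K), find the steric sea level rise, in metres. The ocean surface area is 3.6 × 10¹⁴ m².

Per unit area: Q = 150×10²¹ / (3.6×10¹⁴) ≈ 4.167×10⁸ J/m²
Δh = αQ/(ρcₚ) = 1.6×10⁻⁴ × 4.167×10⁸ / (1026 × 3960) ≈ 0.01641 m

Δh ≈ 0.0164 m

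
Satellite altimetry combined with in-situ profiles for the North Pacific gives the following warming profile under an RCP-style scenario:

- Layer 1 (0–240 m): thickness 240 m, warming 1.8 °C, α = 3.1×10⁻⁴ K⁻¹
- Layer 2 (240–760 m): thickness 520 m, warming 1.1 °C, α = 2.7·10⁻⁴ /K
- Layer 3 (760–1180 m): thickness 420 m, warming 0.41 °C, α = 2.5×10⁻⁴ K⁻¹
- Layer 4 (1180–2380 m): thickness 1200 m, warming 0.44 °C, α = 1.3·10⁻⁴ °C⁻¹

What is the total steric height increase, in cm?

Δh ≈ 40.0 cm

0–240 m: 3.1×10⁻⁴ × 240 × 1.8 = 0.13392 m
Layer 2: 520 × 2.7×10⁻⁴ × 1.1 = 0.15444 m
760–1180 m: 0.41 × 2.5×10⁻⁴ × 420 = 0.04305 m
1200 × 1.3×10⁻⁴ × 0.44 = 0.06864 m
Δh = 0.13392 + 0.15444 + 0.04305 + 0.06864 = 0.40005 m ≈ 40.0 cm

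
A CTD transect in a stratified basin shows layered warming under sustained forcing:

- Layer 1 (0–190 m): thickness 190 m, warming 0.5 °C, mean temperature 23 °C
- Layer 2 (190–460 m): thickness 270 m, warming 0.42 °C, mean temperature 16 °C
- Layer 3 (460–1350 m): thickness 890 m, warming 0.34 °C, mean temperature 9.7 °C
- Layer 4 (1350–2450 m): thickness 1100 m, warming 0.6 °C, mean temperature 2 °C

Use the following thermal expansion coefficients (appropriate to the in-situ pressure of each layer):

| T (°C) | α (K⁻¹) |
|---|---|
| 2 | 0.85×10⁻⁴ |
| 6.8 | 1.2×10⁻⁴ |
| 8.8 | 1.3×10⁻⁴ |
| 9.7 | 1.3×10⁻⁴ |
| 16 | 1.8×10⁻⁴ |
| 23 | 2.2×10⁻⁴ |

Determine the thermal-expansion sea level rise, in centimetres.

about 14 cm

Layer 1 at 23 °C → α = 2.2×10⁻⁴ K⁻¹
Layer 2 at 16 °C → α = 1.8×10⁻⁴ K⁻¹
Layer 3 at 9.7 °C → α = 1.3×10⁻⁴ K⁻¹
Layer 4 at 2 °C → α = 0.85×10⁻⁴ K⁻¹
Layer 1: 2.2×10⁻⁴ × 0.5 × 190 = 0.02090 m
190–460 m: 270 × 0.42 × 1.8×10⁻⁴ = 0.020412 m
1.3×10⁻⁴ × 0.34 × 890 = 0.039338 m
0.85×10⁻⁴ × 1100 × 0.6 = 0.05610 m
Δh = 0.02090 + 0.020412 + 0.039338 + 0.05610 = 0.13675 m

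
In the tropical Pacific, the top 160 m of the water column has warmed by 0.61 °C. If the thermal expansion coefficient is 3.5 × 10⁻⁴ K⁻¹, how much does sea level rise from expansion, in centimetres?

Δh = 3.42 cm

Δh = αΔT·H = 3.5×10⁻⁴ × 0.61 × 160 = 0.03416 m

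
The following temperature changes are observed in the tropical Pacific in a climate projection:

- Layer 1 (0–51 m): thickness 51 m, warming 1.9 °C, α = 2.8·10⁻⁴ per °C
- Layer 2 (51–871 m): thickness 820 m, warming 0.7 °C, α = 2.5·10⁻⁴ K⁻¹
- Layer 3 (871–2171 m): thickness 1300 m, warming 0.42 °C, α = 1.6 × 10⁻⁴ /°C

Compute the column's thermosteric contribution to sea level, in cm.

Layer 1: 2.8×10⁻⁴ × 1.9 × 51 = 0.027132 m
0.7 × 2.5×10⁻⁴ × 820 = 0.14350 m
871–2171 m: 1.6×10⁻⁴ × 0.42 × 1300 = 0.08736 m
Δh = 0.027132 + 0.14350 + 0.08736 = 0.257992 m

25.8 cm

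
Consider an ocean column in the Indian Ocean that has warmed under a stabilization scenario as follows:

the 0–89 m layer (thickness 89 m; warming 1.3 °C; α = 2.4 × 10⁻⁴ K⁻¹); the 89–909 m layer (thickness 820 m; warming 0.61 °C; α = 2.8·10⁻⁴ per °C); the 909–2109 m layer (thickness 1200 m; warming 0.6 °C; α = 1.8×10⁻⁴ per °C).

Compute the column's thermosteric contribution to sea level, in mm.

300 mm

0–89 m: 89 × 2.4×10⁻⁴ × 1.3 = 0.027768 m
89–909 m: 2.8×10⁻⁴ × 820 × 0.61 = 0.140056 m
Layer 3: 1.8×10⁻⁴ × 0.6 × 1200 = 0.12960 m
Δh = 0.027768 + 0.140056 + 0.12960 = 0.297424 m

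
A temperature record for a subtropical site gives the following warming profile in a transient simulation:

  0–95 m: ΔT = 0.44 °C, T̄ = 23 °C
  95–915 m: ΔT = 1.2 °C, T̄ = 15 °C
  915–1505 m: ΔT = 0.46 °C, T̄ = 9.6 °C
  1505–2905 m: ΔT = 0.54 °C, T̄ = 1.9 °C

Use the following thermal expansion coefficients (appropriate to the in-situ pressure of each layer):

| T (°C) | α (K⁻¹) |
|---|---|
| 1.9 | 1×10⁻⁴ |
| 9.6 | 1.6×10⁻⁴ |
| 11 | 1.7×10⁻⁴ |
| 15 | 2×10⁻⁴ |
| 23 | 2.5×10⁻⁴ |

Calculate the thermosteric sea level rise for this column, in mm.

326 mm

Layer 1 at 23 °C → α = 2.5×10⁻⁴ K⁻¹
Layer 2 at 15 °C → α = 2×10⁻⁴ K⁻¹
Layer 3 at 9.6 °C → α = 1.6×10⁻⁴ K⁻¹
Layer 4 at 1.9 °C → α = 1×10⁻⁴ K⁻¹
Layer 1: 95 × 2.5×10⁻⁴ × 0.44 = 0.01045 m
95–915 m: 1.2 × 820 × 2×10⁻⁴ = 0.19680 m
Layer 3: 1.6×10⁻⁴ × 0.46 × 590 = 0.043424 m
1505–2905 m: 1400 × 0.54 × 1×10⁻⁴ = 0.07560 m
Δh = 0.01045 + 0.19680 + 0.043424 + 0.07560 = 0.326274 m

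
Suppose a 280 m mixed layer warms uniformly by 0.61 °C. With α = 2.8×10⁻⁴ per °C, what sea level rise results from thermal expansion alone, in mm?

47.8 mm

Δh = αΔT·H = 2.8×10⁻⁴ × 0.61 × 280 = 0.047824 m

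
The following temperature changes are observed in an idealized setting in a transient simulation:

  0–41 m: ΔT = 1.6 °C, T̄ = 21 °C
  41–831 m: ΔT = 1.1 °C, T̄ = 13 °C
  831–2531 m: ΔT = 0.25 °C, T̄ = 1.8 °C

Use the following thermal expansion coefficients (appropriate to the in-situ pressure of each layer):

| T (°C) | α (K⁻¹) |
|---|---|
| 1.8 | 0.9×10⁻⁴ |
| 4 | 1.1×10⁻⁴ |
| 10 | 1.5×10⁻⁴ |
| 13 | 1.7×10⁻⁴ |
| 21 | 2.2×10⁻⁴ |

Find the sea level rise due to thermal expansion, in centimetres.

Δh ≈ 20 cm

Layer 1 at 21 °C → α = 2.2×10⁻⁴ K⁻¹
Layer 2 at 13 °C → α = 1.7×10⁻⁴ K⁻¹
Layer 3 at 1.8 °C → α = 0.9×10⁻⁴ K⁻¹
0–41 m: 2.2×10⁻⁴ × 41 × 1.6 = 0.014432 m
Layer 2: 1.7×10⁻⁴ × 1.1 × 790 = 0.14773 m
831–2531 m: 1700 × 0.25 × 0.9×10⁻⁴ = 0.03825 m
Δh = 0.014432 + 0.14773 + 0.03825 = 0.200412 m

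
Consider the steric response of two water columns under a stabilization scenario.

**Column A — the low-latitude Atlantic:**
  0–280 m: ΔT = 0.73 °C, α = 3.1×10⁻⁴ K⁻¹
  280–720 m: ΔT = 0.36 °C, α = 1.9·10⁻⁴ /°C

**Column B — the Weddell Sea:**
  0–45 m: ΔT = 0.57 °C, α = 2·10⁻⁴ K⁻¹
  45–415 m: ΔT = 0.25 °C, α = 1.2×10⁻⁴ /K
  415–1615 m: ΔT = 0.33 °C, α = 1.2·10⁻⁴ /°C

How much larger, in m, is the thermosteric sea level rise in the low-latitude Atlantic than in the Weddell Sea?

Δh_A − Δh_B ≈ 0.030 m

A 0–280 m: 0.73 × 3.1×10⁻⁴ × 280 = 0.063364 m
A 0.36 × 440 × 1.9×10⁻⁴ = 0.030096 m
A total: 0.09346 m
B 0–45 m: 2×10⁻⁴ × 0.57 × 45 = 0.00513 m
B 45–415 m: 1.2×10⁻⁴ × 0.25 × 370 = 0.01110 m
B 415–1615 m: 0.33 × 1200 × 1.2×10⁻⁴ = 0.04752 m
B total: 0.06375 m
Difference: 0.09346 − 0.06375 = 0.02971 m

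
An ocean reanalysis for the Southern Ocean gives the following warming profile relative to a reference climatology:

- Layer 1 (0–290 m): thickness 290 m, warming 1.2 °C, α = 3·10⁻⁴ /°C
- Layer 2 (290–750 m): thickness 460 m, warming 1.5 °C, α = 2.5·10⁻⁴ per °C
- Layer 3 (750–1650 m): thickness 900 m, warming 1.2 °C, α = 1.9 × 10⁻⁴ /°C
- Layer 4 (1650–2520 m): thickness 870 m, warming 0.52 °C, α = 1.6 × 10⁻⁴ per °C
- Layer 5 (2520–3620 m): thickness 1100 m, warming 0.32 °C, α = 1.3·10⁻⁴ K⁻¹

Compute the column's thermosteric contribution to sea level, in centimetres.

1.2 × 290 × 3×10⁻⁴ = 0.10440 m
290–750 m: 1.5 × 2.5×10⁻⁴ × 460 = 0.17250 m
750–1650 m: 1.9×10⁻⁴ × 900 × 1.2 = 0.20520 m
1650–2520 m: 1.6×10⁻⁴ × 870 × 0.52 = 0.072384 m
1100 × 0.32 × 1.3×10⁻⁴ = 0.04576 m
Δh = 0.10440 + 0.17250 + 0.20520 + 0.072384 + 0.04576 = 0.600244 m ≈ 60.0 cm

60.0 cm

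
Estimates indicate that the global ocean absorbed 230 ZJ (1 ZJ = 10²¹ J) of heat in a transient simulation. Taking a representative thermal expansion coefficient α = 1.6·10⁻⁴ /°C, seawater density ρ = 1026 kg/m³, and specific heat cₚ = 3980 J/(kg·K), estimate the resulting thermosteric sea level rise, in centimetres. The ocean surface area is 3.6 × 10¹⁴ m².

Per unit area: Q = 230×10²¹ / (3.6×10¹⁴) ≈ 6.389×10⁸ J/m²
Δh = αQ/(ρcₚ) = 1.6×10⁻⁴ × 6.389×10⁸ / (1026 × 3980) ≈ 0.025034 m

Δh ≈ 2.50 cm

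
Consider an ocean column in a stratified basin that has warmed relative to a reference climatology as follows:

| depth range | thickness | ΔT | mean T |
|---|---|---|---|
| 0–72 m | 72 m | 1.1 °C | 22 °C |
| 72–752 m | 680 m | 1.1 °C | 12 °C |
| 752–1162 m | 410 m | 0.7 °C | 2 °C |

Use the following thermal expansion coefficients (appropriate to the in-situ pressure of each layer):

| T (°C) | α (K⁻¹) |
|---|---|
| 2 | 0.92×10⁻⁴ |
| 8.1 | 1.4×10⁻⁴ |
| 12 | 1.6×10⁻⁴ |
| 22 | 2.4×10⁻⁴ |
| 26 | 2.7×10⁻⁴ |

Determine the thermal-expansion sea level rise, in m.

Layer 1 at 22 °C → α = 2.4×10⁻⁴ K⁻¹
Layer 2 at 12 °C → α = 1.6×10⁻⁴ K⁻¹
Layer 3 at 2 °C → α = 0.92×10⁻⁴ K⁻¹
72 × 1.1 × 2.4×10⁻⁴ = 0.019008 m
680 × 1.6×10⁻⁴ × 1.1 = 0.11968 m
0.92×10⁻⁴ × 0.7 × 410 = 0.026404 m
Δh = 0.019008 + 0.11968 + 0.026404 = 0.165092 m

0.165 m of thermosteric rise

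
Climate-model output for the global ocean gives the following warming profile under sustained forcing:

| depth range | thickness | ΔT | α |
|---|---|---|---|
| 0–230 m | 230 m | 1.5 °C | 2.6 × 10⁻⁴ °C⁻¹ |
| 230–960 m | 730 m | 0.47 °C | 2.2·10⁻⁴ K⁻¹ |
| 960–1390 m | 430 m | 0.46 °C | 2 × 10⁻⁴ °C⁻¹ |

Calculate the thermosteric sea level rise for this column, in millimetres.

0–230 m: 1.5 × 230 × 2.6×10⁻⁴ = 0.08970 m
230–960 m: 730 × 0.47 × 2.2×10⁻⁴ = 0.075482 m
960–1390 m: 2×10⁻⁴ × 430 × 0.46 = 0.03956 m
Δh = 0.08970 + 0.075482 + 0.03956 = 0.204742 m ≈ 205 mm

about 205 mm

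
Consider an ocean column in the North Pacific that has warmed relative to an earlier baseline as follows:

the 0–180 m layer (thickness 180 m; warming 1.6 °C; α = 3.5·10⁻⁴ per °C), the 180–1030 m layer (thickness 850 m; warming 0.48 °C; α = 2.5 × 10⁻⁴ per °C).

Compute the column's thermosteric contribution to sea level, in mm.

Δh ≈ 200 mm

3.5×10⁻⁴ × 1.6 × 180 = 0.10080 m
0.48 × 850 × 2.5×10⁻⁴ = 0.10200 m
Δh = 0.10080 + 0.10200 = 0.20280 m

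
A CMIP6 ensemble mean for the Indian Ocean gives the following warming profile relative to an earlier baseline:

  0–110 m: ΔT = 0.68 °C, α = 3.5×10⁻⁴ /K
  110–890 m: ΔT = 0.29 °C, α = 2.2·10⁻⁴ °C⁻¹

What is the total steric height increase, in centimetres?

7.59 cm of thermosteric rise

0–110 m: 110 × 0.68 × 3.5×10⁻⁴ = 0.02618 m
0.29 × 2.2×10⁻⁴ × 780 = 0.049764 m
Δh = 0.02618 + 0.049764 = 0.075944 m ≈ 7.59 cm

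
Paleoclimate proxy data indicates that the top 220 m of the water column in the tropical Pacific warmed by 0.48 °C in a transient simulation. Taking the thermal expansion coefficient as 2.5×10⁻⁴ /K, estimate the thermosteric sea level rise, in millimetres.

about 26 mm

Δh = αΔT·H = 2.5×10⁻⁴ × 0.48 × 220 = 0.02640 m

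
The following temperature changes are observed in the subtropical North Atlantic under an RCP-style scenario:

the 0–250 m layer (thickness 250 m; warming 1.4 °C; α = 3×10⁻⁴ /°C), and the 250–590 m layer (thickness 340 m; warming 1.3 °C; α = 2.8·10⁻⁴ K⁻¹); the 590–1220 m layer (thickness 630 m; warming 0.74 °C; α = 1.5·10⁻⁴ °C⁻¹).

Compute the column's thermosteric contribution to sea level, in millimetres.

1.4 × 250 × 3×10⁻⁴ = 0.10500 m
Layer 2: 2.8×10⁻⁴ × 340 × 1.3 = 0.12376 m
630 × 1.5×10⁻⁴ × 0.74 = 0.06993 m
Δh = 0.10500 + 0.12376 + 0.06993 = 0.29869 m

Δh = 299 mm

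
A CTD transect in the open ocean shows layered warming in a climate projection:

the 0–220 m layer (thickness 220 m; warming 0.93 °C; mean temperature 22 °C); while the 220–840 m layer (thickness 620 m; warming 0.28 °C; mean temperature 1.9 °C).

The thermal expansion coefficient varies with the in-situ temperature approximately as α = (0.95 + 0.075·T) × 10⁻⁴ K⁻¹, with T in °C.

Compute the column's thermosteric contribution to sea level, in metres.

0.0722 m of thermosteric rise

Layer 1: α = (0.95 + 0.075×22)×10⁻⁴ = 2.6×10⁻⁴ K⁻¹
Layer 2: α = (0.95 + 0.075×1.9)×10⁻⁴ = 1.0925×10⁻⁴ K⁻¹
0.93 × 220 × 2.6×10⁻⁴ = 0.053196 m
220–840 m: 620 × 1.0925×10⁻⁴ × 0.28 = 0.0189658 m
Δh = 0.053196 + 0.0189658 = 0.0721618 m ≈ 0.0722 m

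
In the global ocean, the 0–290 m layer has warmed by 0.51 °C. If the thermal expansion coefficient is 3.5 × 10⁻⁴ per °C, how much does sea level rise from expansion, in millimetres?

52 mm of thermosteric rise

Δh = αΔT·H = 3.5×10⁻⁴ × 0.51 × 290 = 0.051765 m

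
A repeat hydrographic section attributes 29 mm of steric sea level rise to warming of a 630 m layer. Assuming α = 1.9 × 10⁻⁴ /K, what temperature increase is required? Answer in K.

0.24 K

ΔT = Δh/(αH) = 0.029 / (1.9×10⁻⁴ × 630) ≈ 0.2423 K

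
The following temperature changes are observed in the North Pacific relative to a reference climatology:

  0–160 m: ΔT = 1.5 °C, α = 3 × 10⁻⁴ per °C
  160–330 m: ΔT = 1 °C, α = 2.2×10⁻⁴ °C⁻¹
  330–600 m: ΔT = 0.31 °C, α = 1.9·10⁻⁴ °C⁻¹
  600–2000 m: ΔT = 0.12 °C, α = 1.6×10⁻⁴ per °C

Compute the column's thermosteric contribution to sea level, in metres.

Δh = 0.15 m

Layer 1: 3×10⁻⁴ × 1.5 × 160 = 0.07200 m
170 × 1 × 2.2×10⁻⁴ = 0.03740 m
270 × 0.31 × 1.9×10⁻⁴ = 0.015903 m
1.6×10⁻⁴ × 0.12 × 1400 = 0.02688 m
Δh = 0.07200 + 0.03740 + 0.015903 + 0.02688 = 0.152183 m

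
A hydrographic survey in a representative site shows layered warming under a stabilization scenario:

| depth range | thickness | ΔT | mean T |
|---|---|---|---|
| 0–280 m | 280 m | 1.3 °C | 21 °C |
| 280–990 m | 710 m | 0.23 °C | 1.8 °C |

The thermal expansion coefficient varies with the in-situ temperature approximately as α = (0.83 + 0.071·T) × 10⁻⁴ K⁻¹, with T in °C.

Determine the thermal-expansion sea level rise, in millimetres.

Layer 1: α = (0.83 + 0.071×21)×10⁻⁴ = 2.321×10⁻⁴ K⁻¹
Layer 2: α = (0.83 + 0.071×1.8)×10⁻⁴ = 0.9578×10⁻⁴ K⁻¹
0–280 m: 1.3 × 2.321×10⁻⁴ × 280 = 0.0844844 m
280–990 m: 0.23 × 0.9578×10⁻⁴ × 710 = 0.015640874 m
Δh = 0.0844844 + 0.015640874 = 0.100125274 m

100 mm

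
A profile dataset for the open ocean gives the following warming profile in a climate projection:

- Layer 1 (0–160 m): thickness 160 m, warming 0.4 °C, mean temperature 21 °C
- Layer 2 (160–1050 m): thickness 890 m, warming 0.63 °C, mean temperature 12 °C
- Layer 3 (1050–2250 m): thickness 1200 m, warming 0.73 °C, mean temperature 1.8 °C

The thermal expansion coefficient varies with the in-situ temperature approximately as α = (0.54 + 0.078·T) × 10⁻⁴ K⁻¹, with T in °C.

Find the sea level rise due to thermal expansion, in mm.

Layer 1: α = (0.54 + 0.078×21)×10⁻⁴ = 2.178×10⁻⁴ K⁻¹
Layer 2: α = (0.54 + 0.078×12)×10⁻⁴ = 1.476×10⁻⁴ K⁻¹
Layer 3: α = (0.54 + 0.078×1.8)×10⁻⁴ = 0.6804×10⁻⁴ K⁻¹
0–160 m: 2.178×10⁻⁴ × 160 × 0.4 = 0.0139392 m
1.476×10⁻⁴ × 890 × 0.63 = 0.08275932 m
1050–2250 m: 0.6804×10⁻⁴ × 0.73 × 1200 = 0.05960304 m
Δh = 0.0139392 + 0.08275932 + 0.05960304 = 0.15630156 m ≈ 160 mm

160 mm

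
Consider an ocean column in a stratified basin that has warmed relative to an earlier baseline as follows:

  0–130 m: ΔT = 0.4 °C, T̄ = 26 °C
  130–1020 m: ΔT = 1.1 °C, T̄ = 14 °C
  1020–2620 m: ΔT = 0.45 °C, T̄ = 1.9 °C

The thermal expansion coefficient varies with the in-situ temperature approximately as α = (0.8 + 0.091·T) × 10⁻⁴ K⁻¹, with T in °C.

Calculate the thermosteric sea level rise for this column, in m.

Δh = 0.29 m

Layer 1: α = (0.8 + 0.091×26)×10⁻⁴ = 3.166×10⁻⁴ K⁻¹
Layer 2: α = (0.8 + 0.091×14)×10⁻⁴ = 2.074×10⁻⁴ K⁻¹
Layer 3: α = (0.8 + 0.091×1.9)×10⁻⁴ = 0.9729×10⁻⁴ K⁻¹
Layer 1: 130 × 0.4 × 3.166×10⁻⁴ = 0.0164632 m
130–1020 m: 1.1 × 890 × 2.074×10⁻⁴ = 0.2030446 m
Layer 3: 0.45 × 0.9729×10⁻⁴ × 1600 = 0.0700488 m
Δh = 0.0164632 + 0.2030446 + 0.0700488 = 0.2895566 m ≈ 0.29 m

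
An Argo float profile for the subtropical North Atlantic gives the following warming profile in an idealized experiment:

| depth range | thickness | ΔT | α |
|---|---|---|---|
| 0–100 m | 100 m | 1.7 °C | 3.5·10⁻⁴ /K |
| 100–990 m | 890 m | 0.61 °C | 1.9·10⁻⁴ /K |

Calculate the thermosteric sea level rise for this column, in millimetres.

0–100 m: 3.5×10⁻⁴ × 100 × 1.7 = 0.05950 m
890 × 0.61 × 1.9×10⁻⁴ = 0.103151 m
Δh = 0.05950 + 0.103151 = 0.162651 m ≈ 163 mm

Δh = 163 mm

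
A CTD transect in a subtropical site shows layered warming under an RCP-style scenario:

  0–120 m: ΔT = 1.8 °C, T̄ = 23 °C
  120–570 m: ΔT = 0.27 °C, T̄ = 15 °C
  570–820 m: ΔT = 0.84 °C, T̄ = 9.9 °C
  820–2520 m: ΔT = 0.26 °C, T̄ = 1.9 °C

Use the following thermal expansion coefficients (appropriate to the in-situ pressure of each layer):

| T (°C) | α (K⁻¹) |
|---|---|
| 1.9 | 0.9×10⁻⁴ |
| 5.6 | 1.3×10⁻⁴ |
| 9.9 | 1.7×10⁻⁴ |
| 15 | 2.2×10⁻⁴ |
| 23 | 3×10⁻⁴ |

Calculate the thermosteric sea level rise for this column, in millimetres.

167 mm

Layer 1 at 23 °C → α = 3×10⁻⁴ K⁻¹
Layer 2 at 15 °C → α = 2.2×10⁻⁴ K⁻¹
Layer 3 at 9.9 °C → α = 1.7×10⁻⁴ K⁻¹
Layer 4 at 1.9 °C → α = 0.9×10⁻⁴ K⁻¹
3×10⁻⁴ × 1.8 × 120 = 0.06480 m
Layer 2: 2.2×10⁻⁴ × 0.27 × 450 = 0.02673 m
Layer 3: 250 × 0.84 × 1.7×10⁻⁴ = 0.03570 m
820–2520 m: 0.26 × 1700 × 0.9×10⁻⁴ = 0.03978 m
Δh = 0.06480 + 0.02673 + 0.03570 + 0.03978 = 0.16701 m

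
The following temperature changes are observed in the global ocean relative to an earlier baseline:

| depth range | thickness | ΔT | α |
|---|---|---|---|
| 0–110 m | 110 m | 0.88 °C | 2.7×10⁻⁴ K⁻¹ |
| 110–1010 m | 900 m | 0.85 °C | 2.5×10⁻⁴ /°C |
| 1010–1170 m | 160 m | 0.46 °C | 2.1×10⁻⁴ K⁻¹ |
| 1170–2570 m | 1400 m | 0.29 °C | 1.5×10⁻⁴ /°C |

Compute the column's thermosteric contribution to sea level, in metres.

0.294 m of thermosteric rise

0–110 m: 110 × 2.7×10⁻⁴ × 0.88 = 0.026136 m
110–1010 m: 900 × 2.5×10⁻⁴ × 0.85 = 0.19125 m
Layer 3: 0.46 × 2.1×10⁻⁴ × 160 = 0.015456 m
1.5×10⁻⁴ × 0.29 × 1400 = 0.06090 m
Δh = 0.026136 + 0.19125 + 0.015456 + 0.06090 = 0.293742 m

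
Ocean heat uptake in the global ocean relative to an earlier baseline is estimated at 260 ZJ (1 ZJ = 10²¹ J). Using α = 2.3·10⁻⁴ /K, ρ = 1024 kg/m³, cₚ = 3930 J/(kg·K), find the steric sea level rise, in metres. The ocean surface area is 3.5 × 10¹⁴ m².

0.0425 m of thermosteric rise

Per unit area: Q = 260×10²¹ / (3.5×10¹⁴) ≈ 7.429×10⁸ J/m²
Δh = αQ/(ρcₚ) = 2.3×10⁻⁴ × 7.429×10⁸ / (1024 × 3930) ≈ 0.042459 m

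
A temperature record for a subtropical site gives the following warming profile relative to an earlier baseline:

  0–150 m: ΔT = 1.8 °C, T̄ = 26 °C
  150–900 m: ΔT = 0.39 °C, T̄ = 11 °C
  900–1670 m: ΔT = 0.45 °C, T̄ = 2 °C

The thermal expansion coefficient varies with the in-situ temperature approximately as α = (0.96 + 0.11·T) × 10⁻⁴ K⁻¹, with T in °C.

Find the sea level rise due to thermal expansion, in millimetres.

207 mm of thermosteric rise

Layer 1: α = (0.96 + 0.11×26)×10⁻⁴ = 3.82×10⁻⁴ K⁻¹
Layer 2: α = (0.96 + 0.11×11)×10⁻⁴ = 2.17×10⁻⁴ K⁻¹
Layer 3: α = (0.96 + 0.11×2)×10⁻⁴ = 1.18×10⁻⁴ K⁻¹
1.8 × 3.82×10⁻⁴ × 150 = 0.10314 m
150–900 m: 750 × 0.39 × 2.17×10⁻⁴ = 0.0634725 m
Layer 3: 0.45 × 1.18×10⁻⁴ × 770 = 0.040887 m
Δh = 0.10314 + 0.0634725 + 0.040887 = 0.2074995 m ≈ 207 mm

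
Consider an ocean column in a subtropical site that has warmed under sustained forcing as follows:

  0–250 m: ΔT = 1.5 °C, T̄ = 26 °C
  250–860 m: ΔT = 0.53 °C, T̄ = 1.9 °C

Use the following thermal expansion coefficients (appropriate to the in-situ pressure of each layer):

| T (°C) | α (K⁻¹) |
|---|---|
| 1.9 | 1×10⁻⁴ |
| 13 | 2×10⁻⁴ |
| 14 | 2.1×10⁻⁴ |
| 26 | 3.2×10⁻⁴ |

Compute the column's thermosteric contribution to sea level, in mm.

Δh ≈ 152 mm

Layer 1 at 26 °C → α = 3.2×10⁻⁴ K⁻¹
Layer 2 at 1.9 °C → α = 1×10⁻⁴ K⁻¹
Layer 1: 1.5 × 3.2×10⁻⁴ × 250 = 0.12000 m
250–860 m: 0.53 × 1×10⁻⁴ × 610 = 0.03233 m
Δh = 0.12000 + 0.03233 = 0.15233 m ≈ 152 mm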